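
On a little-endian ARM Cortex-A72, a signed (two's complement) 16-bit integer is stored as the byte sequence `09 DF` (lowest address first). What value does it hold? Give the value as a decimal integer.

-8439

In little-endian order the low byte comes first in memory.
Reassemble most-significant byte first: DF 09 → 0xDF09.
Top bit is set, so as a signed 16-bit value this is 0xDF09 − 2^16 = -8439.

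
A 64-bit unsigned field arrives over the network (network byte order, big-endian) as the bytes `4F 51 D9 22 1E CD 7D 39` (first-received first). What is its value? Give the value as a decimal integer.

5715588142678768953

Big-endian: lowest address holds the most-significant byte.
The bytes are already most-significant first: 0x4F51D9221ECD7D39.
0x4F51D9221ECD7D39 = 5715588142678768953.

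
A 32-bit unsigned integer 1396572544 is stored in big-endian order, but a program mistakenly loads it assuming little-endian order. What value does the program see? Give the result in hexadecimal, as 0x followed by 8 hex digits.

0x80013E53

1396572544 in 32-bit hexadecimal is 0x533E0180.
Stored big-endian, the bytes at ascending addresses are 53 3E 01 80.
Read back as little-endian, the first byte is least significant, giving 0x80013E53.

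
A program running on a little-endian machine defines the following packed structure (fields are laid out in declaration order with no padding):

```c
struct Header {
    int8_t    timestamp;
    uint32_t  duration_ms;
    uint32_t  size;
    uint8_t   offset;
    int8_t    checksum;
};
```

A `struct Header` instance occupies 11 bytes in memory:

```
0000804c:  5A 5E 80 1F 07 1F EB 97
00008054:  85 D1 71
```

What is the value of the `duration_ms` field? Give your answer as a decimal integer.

119504990

`duration_ms` follows `timestamp` (1 byte), so it starts at byte offset 1 and occupies 4 bytes.
Bytes at offsets 1..4: 5E 80 1F 07.
In little-endian order the low byte comes first in memory.
Reassemble most-significant byte first: 07 1F 80 5E → 0x071F805E.
0x071F805E = 119504990.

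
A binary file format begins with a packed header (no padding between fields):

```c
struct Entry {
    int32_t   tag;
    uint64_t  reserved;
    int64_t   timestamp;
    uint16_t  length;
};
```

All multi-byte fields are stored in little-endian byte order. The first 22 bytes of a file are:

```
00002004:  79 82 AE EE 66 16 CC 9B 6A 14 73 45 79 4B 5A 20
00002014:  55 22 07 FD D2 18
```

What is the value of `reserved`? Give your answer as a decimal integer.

5004366059051685478

`reserved` follows `tag` (4 bytes), so it starts at byte offset 4 and occupies 8 bytes.
Bytes at offsets 4..11: 66 16 CC 9B 6A 14 73 45.
In little-endian order the low byte comes first in memory.
Reassemble most-significant byte first: 45 73 14 6A 9B CC 16 66 → 0x4573146A9BCC1666.
0x4573146A9BCC1666 = 5004366059051685478.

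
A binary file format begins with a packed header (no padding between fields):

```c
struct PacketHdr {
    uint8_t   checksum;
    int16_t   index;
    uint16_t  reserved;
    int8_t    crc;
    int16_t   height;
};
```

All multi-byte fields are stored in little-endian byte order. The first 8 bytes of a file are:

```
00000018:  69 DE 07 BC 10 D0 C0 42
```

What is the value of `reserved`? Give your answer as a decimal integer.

`reserved` follows `checksum` (1 B), `index` (2 B), so it starts at offset 1 + 2 = 3 and occupies 2 bytes.
Bytes at offsets 3..4: BC 10.
Little-endian stores the least-significant byte at the lowest address.
Reassemble most-significant byte first: 10 BC → 0x10BC.
0x10BC = 4284.

4284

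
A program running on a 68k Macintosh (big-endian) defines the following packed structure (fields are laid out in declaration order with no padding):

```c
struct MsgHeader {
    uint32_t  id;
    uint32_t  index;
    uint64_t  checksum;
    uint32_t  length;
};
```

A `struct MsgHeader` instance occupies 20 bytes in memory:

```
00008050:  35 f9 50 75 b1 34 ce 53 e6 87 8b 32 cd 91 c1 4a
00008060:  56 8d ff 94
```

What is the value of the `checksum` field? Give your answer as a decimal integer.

16611398800892870986

`checksum` follows `id` (4 B), `index` (4 B), so it starts at offset 4 + 4 = 8 and occupies 8 bytes.
Bytes at offsets 8..15: E6 87 8B 32 CD 91 C1 4A.
Big-endian stores the most-significant byte at the lowest address.
The bytes are already most-significant first: 0xE6878B32CD91C14A.
0xE6878B32CD91C14A = 16611398800892870986.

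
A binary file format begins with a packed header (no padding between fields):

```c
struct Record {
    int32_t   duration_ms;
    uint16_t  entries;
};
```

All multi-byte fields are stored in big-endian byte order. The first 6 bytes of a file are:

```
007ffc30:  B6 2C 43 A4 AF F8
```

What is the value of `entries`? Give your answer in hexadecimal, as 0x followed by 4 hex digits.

0xAFF8

`entries` follows `duration_ms` (4 bytes), so it starts at byte offset 4 and occupies 2 bytes.
Bytes at offsets 4..5: AF F8.
Big-endian stores the most-significant byte at the lowest address.
The bytes are already most-significant first: 0xAFF8.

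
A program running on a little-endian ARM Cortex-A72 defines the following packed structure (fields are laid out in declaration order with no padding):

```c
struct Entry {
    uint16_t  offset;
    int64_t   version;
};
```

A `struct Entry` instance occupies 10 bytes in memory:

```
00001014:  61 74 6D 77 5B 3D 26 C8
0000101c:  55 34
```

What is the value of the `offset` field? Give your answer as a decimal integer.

29793

`offset` is the first field, at byte offset 0, occupying 2 bytes.
Bytes at offsets 0..1: 61 74.
Little-endian stores the least-significant byte at the lowest address.
Reassemble most-significant byte first: 74 61 → 0x7461.
0x7461 = 29793.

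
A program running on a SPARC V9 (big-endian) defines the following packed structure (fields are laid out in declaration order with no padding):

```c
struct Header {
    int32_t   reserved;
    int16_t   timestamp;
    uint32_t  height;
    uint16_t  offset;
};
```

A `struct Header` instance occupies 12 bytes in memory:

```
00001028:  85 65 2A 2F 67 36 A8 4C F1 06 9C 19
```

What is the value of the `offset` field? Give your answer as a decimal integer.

`offset` follows `reserved` (4 B), `timestamp` (2 B), `height` (4 B), so it starts at offset 4 + 2 + 4 = 10 and occupies 2 bytes.
Bytes at offsets 10..11: 9C 19.
Big-endian: lowest address holds the most-significant byte.
The bytes are already most-significant first: 0x9C19.
0x9C19 = 39961.

39961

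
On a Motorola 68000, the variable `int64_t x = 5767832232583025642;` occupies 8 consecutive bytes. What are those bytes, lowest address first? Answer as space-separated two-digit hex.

50 0B 74 DB 33 28 D3 EA

5767832232583025642 in hexadecimal, padded to 64 bits, is 0x500B74DB3328D3EA.
Split into bytes (most-significant first): 50 0B 74 DB 33 28 D3 EA.
In big-endian order the high byte comes first in memory.
So the memory order matches the most-significant-first order: 50 0B 74 DB 33 28 D3 EA.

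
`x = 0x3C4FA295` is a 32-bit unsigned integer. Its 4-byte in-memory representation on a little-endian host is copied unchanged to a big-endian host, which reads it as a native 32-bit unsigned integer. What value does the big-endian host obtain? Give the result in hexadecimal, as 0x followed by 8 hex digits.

Stored little-endian, the bytes at ascending addresses are 95 A2 4F 3C.
Read back as big-endian, the last byte is least significant, giving 0x95A24F3C.

0x95A24F3C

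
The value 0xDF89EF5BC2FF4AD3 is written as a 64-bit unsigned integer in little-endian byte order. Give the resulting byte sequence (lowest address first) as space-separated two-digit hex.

Split into bytes (most-significant first): DF 89 EF 5B C2 FF 4A D3.
In little-endian order the low byte comes first in memory.
So at ascending addresses the bytes are D3 4A FF C2 5B EF 89 DF.

D3 4A FF C2 5B EF 89 DF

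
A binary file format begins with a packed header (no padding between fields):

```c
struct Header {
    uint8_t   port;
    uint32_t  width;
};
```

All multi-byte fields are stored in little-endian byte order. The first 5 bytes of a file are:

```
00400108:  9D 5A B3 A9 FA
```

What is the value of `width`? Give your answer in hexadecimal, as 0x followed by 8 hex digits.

0xFAA9B35A

`width` follows `port` (1 byte), so it starts at byte offset 1 and occupies 4 bytes.
Bytes at offsets 1..4: 5A B3 A9 FA.
Little-endian stores the least-significant byte at the lowest address.
Reassemble most-significant byte first: FA A9 B3 5A → 0xFAA9B35A.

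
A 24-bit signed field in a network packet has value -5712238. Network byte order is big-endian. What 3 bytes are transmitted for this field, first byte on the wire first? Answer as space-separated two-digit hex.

A8 D6 92

Two's complement of -5712238 in 24 bits: 5712238 = 0x57296E; invert → 0xA8D691; add 1 → 0xA8D692.
Split into bytes (most-significant first): A8 D6 92.
Big-endian stores the most-significant byte at the lowest address.
So the memory order matches the most-significant-first order: A8 D6 92.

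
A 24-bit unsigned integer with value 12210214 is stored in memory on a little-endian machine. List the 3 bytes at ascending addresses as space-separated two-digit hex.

26 50 BA

12210214 in hexadecimal, padded to 24 bits, is 0xBA5026.
Split into bytes (most-significant first): BA 50 26.
In little-endian order the low byte comes first in memory.
So at ascending addresses the bytes are 26 50 BA.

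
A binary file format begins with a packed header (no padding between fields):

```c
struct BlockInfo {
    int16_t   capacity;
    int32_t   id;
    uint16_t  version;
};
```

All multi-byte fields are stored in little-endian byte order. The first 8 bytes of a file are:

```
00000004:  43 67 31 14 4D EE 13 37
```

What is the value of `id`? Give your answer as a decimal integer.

`id` follows `capacity` (2 bytes), so it starts at byte offset 2 and occupies 4 bytes.
Bytes at offsets 2..5: 31 14 4D EE.
Little-endian stores the least-significant byte at the lowest address.
Reassemble most-significant byte first: EE 4D 14 31 → 0xEE4D1431.
Top bit is set, so as a signed 32-bit value this is 0xEE4D1431 − 2^32 = -296938447.

-296938447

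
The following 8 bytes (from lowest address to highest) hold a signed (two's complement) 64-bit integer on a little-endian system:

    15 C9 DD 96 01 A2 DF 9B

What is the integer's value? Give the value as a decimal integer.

-7214869950314460907

Little-endian: lowest address holds the least-significant byte.
Reassemble most-significant byte first: 9B DF A2 01 96 DD C9 15 → 0x9BDFA20196DDC915.
Top bit is set, so as a signed 64-bit value this is 0x9BDFA20196DDC915 − 2^64 = -7214869950314460907.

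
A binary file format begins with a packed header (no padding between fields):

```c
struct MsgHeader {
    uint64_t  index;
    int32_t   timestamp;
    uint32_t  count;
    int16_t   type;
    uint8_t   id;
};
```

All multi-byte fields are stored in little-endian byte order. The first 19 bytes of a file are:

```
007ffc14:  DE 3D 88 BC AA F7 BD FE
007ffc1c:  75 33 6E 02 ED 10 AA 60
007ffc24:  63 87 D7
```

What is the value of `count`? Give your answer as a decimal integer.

`count` follows `index` (8 B), `timestamp` (4 B), so it starts at offset 8 + 4 = 12 and occupies 4 bytes.
Bytes at offsets 12..15: ED 10 AA 60.
Little-endian: lowest address holds the least-significant byte.
Reassemble most-significant byte first: 60 AA 10 ED → 0x60AA10ED.
0x60AA10ED = 1621758189.

1621758189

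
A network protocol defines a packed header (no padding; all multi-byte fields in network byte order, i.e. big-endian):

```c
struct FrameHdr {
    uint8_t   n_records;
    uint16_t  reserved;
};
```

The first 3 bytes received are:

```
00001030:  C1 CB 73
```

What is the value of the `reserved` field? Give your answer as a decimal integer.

52083

`reserved` follows `n_records` (1 byte), so it starts at byte offset 1 and occupies 2 bytes.
Bytes at offsets 1..2: CB 73.
In big-endian order the high byte comes first in memory.
The bytes are already most-significant first: 0xCB73.
0xCB73 = 52083.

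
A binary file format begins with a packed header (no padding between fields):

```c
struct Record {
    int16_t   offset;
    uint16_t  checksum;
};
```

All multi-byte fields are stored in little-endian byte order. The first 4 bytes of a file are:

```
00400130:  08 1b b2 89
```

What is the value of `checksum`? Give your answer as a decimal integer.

`checksum` follows `offset` (2 bytes), so it starts at byte offset 2 and occupies 2 bytes.
Bytes at offsets 2..3: B2 89.
In little-endian order the low byte comes first in memory.
Reassemble most-significant byte first: 89 B2 → 0x89B2.
0x89B2 = 35250.

35250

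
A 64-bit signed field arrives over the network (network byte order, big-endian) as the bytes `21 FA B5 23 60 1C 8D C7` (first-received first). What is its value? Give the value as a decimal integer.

Big-endian stores the most-significant byte at the lowest address.
The bytes are already most-significant first: 0x21FAB523601C8DC7.
0x21FAB523601C8DC7 = 2448468510970252743.

2448468510970252743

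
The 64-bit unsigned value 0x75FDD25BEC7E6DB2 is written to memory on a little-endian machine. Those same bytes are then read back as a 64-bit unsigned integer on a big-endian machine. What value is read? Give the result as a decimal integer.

12857072064830569845

Stored little-endian, the bytes at ascending addresses are B2 6D 7E EC 5B D2 FD 75.
Read back as big-endian, the last byte is least significant, giving 0xB26D7EEC5BD2FD75.
0xB26D7EEC5BD2FD75 = 12857072064830569845.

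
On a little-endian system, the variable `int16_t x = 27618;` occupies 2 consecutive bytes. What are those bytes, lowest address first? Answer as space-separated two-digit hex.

E2 6B

27618 in hexadecimal, padded to 16 bits, is 0x6BE2.
Split into bytes (most-significant first): 6B E2.
In little-endian order the low byte comes first in memory.
So at ascending addresses the bytes are E2 6B.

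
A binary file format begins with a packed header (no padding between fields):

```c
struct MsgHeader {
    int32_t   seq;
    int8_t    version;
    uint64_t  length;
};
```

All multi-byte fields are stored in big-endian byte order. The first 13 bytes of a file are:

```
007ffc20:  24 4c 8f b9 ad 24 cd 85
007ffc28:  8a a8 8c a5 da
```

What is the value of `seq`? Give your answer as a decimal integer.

608997305

`seq` is the first field, at byte offset 0, occupying 4 bytes.
Bytes at offsets 0..3: 24 4C 8F B9.
Big-endian stores the most-significant byte at the lowest address.
The bytes are already most-significant first: 0x244C8FB9.
0x244C8FB9 = 608997305.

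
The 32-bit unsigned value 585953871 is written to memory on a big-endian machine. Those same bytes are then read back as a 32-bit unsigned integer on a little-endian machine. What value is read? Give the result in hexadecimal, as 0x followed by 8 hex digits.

585953871 in 32-bit hexadecimal is 0x22ECF24F.
Stored big-endian, the bytes at ascending addresses are 22 EC F2 4F.
Read back as little-endian, the first byte is least significant, giving 0x4FF2EC22.

0x4FF2EC22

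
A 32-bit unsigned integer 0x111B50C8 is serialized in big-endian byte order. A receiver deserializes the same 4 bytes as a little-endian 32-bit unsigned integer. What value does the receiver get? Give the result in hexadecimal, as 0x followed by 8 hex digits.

0xC8501B11

Stored big-endian, the bytes at ascending addresses are 11 1B 50 C8.
Read back as little-endian, the first byte is least significant, giving 0xC8501B11.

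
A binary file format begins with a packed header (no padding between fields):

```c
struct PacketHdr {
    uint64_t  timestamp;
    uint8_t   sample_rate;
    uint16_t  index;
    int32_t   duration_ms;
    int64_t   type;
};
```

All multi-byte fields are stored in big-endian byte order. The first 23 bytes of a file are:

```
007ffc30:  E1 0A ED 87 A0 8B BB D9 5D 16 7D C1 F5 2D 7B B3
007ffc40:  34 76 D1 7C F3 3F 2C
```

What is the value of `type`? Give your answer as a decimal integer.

`type` follows `timestamp` (8 B), `sample_rate` (1 B), `index` (2 B), `duration_ms` (4 B), so it starts at offset 8 + 1 + 2 + 4 = 15 and occupies 8 bytes.
Bytes at offsets 15..22: B3 34 76 D1 7C F3 3F 2C.
In big-endian order the high byte comes first in memory.
The bytes are already most-significant first: 0xB33476D17CF33F2C.
Top bit is set, so as a signed 64-bit value this is 0xB33476D17CF33F2C − 2^64 = -5533667400014938324.

-5533667400014938324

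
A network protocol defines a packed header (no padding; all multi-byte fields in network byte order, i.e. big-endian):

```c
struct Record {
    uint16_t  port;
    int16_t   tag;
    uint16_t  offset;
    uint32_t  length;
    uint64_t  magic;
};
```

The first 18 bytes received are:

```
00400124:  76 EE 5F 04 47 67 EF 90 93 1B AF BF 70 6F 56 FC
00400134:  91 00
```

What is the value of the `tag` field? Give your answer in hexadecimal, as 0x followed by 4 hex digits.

`tag` follows `port` (2 bytes), so it starts at byte offset 2 and occupies 2 bytes.
Bytes at offsets 2..3: 5F 04.
In big-endian order the high byte comes first in memory.
The bytes are already most-significant first: 0x5F04.

0x5F04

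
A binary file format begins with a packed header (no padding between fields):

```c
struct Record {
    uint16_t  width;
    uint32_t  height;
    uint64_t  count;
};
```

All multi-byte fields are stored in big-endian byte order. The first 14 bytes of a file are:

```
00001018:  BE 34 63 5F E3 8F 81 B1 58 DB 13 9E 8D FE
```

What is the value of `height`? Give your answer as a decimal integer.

1667228559

`height` follows `width` (2 bytes), so it starts at byte offset 2 and occupies 4 bytes.
Bytes at offsets 2..5: 63 5F E3 8F.
In big-endian order the high byte comes first in memory.
The bytes are already most-significant first: 0x635FE38F.
0x635FE38F = 1667228559.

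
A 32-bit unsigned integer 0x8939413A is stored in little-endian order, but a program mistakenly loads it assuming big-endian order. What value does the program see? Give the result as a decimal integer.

Stored little-endian, the bytes at ascending addresses are 3A 41 39 89.
Read back as big-endian, the last byte is least significant, giving 0x3A413989.
0x3A413989 = 977353097.

977353097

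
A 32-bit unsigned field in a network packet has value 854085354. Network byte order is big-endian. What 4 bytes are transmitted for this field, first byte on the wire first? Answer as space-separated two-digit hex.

32 E8 4E EA

854085354 in hexadecimal, padded to 32 bits, is 0x32E84EEA.
Split into bytes (most-significant first): 32 E8 4E EA.
In big-endian order the high byte comes first in memory.
So the memory order matches the most-significant-first order: 32 E8 4E EA.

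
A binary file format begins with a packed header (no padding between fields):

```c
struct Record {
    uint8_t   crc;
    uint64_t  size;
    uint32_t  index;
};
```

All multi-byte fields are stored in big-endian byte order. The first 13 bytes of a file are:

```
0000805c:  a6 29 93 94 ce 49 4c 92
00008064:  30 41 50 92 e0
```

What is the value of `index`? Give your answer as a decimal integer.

`index` follows `crc` (1 B), `size` (8 B), so it starts at offset 1 + 8 = 9 and occupies 4 bytes.
Bytes at offsets 9..12: 41 50 92 E0.
In big-endian order the high byte comes first in memory.
The bytes are already most-significant first: 0x415092E0.
0x415092E0 = 1095799520.

1095799520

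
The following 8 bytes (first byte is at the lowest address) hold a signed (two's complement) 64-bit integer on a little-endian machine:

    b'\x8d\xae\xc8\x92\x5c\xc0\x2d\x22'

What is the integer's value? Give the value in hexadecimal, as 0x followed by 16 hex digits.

Little-endian stores the least-significant byte at the lowest address.
Reassemble most-significant byte first: 22 2D C0 5C 92 C8 AE 8D → 0x222DC05C92C8AE8D.

0x222DC05C92C8AE8D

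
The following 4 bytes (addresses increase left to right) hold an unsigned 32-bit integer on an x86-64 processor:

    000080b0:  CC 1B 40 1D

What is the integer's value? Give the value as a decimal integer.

490740684

In little-endian order the low byte comes first in memory.
Reassemble most-significant byte first: 1D 40 1B CC → 0x1D401BCC.
0x1D401BCC = 490740684.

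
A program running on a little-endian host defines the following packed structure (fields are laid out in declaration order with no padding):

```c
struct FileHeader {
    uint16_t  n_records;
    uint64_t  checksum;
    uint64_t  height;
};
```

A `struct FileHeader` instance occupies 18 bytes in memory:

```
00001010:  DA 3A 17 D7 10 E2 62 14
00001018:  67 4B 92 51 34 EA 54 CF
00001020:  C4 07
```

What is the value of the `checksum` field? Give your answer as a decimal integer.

`checksum` follows `n_records` (2 bytes), so it starts at byte offset 2 and occupies 8 bytes.
Bytes at offsets 2..9: 17 D7 10 E2 62 14 67 4B.
Little-endian: lowest address holds the least-significant byte.
Reassemble most-significant byte first: 4B 67 14 62 E2 10 D7 17 → 0x4B671462E210D717.
0x4B671462E210D717 = 5433333890377897751.

5433333890377897751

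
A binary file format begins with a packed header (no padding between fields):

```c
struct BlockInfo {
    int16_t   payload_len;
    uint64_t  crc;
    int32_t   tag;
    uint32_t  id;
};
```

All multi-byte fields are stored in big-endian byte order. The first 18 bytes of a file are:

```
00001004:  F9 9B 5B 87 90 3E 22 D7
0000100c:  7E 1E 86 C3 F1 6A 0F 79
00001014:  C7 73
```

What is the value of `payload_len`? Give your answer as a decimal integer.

`payload_len` is the first field, at byte offset 0, occupying 2 bytes.
Bytes at offsets 0..1: F9 9B.
Big-endian: lowest address holds the most-significant byte.
The bytes are already most-significant first: 0xF99B.
Top bit is set, so as a signed 16-bit value this is 0xF99B − 2^16 = -1637.

-1637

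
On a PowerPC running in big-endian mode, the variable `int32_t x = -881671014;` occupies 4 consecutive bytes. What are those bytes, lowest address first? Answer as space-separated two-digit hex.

CB 72 C4 9A

Two's complement of -881671014 in 32 bits: 881671014 = 0x348D3B66; invert → 0xCB72C499; add 1 → 0xCB72C49A.
Split into bytes (most-significant first): CB 72 C4 9A.
In big-endian order the high byte comes first in memory.
So the memory order matches the most-significant-first order: CB 72 C4 9A.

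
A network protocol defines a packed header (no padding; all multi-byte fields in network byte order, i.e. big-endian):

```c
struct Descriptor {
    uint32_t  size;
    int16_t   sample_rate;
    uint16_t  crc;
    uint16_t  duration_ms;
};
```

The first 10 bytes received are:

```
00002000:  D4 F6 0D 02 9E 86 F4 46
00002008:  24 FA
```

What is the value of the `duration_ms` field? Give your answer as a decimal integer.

`duration_ms` follows `size` (4 B), `sample_rate` (2 B), `crc` (2 B), so it starts at offset 4 + 2 + 2 = 8 and occupies 2 bytes.
Bytes at offsets 8..9: 24 FA.
Big-endian stores the most-significant byte at the lowest address.
The bytes are already most-significant first: 0x24FA.
0x24FA = 9466.

9466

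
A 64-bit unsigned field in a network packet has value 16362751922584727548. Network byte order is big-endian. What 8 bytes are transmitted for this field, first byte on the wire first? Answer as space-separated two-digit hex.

16362751922584727548 in hexadecimal, padded to 64 bits, is 0xE3142C2E1580AFFC.
Split into bytes (most-significant first): E3 14 2C 2E 15 80 AF FC.
Big-endian: lowest address holds the most-significant byte.
So the memory order matches the most-significant-first order: E3 14 2C 2E 15 80 AF FC.

E3 14 2C 2E 15 80 AF FC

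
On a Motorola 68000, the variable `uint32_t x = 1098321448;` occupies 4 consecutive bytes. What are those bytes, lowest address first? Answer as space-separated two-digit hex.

41 77 0E 28

1098321448 in hexadecimal, padded to 32 bits, is 0x41770E28.
Split into bytes (most-significant first): 41 77 0E 28.
Big-endian: lowest address holds the most-significant byte.
So the memory order matches the most-significant-first order: 41 77 0E 28.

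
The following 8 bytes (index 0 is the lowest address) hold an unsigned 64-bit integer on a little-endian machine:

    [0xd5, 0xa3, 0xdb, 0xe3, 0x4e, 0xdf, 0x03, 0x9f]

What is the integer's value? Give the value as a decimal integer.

11458247406883939285

Little-endian stores the least-significant byte at the lowest address.
Reassemble most-significant byte first: 9F 03 DF 4E E3 DB A3 D5 → 0x9F03DF4EE3DBA3D5.
0x9F03DF4EE3DBA3D5 = 11458247406883939285.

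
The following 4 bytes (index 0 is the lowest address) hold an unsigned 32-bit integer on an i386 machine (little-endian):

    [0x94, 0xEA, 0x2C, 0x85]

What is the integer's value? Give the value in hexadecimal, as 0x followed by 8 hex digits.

0x852CEA94

In little-endian order the low byte comes first in memory.
Reassemble most-significant byte first: 85 2C EA 94 → 0x852CEA94.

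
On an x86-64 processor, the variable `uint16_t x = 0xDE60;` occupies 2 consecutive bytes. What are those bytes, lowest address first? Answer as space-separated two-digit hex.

Split into bytes (most-significant first): DE 60.
Little-endian: lowest address holds the least-significant byte.
So at ascending addresses the bytes are 60 DE.

60 DE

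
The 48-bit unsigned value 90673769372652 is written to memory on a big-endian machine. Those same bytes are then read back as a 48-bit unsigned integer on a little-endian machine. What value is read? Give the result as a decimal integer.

259879086421842

90673769372652 in 48-bit hexadecimal is 0x5277A1D05BEC.
Stored big-endian, the bytes at ascending addresses are 52 77 A1 D0 5B EC.
Read back as little-endian, the first byte is least significant, giving 0xEC5BD0A17752.
0xEC5BD0A17752 = 259879086421842.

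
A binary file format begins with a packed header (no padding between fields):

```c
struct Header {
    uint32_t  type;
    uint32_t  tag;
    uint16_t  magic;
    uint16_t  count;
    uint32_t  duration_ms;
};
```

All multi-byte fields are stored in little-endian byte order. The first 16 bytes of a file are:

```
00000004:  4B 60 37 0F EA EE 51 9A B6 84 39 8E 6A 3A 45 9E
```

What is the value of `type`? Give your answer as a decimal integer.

255287371

`type` is the first field, at byte offset 0, occupying 4 bytes.
Bytes at offsets 0..3: 4B 60 37 0F.
Little-endian: lowest address holds the least-significant byte.
Reassemble most-significant byte first: 0F 37 60 4B → 0x0F37604B.
0x0F37604B = 255287371.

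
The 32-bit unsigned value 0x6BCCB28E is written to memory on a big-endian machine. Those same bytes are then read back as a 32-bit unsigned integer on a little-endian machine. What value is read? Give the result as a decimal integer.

2394082411

Stored big-endian, the bytes at ascending addresses are 6B CC B2 8E.
Read back as little-endian, the first byte is least significant, giving 0x8EB2CC6B.
0x8EB2CC6B = 2394082411.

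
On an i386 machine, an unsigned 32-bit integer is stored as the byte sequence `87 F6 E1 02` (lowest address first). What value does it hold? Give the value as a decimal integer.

48363143

Little-endian stores the least-significant byte at the lowest address.
Reassemble most-significant byte first: 02 E1 F6 87 → 0x02E1F687.
0x02E1F687 = 48363143.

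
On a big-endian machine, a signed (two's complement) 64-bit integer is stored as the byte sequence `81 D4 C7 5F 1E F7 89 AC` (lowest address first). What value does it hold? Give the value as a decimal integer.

Big-endian stores the most-significant byte at the lowest address.
The bytes are already most-significant first: 0x81D4C75F1EF789AC.
Top bit is set, so as a signed 64-bit value this is 0x81D4C75F1EF789AC − 2^64 = -9091422536398829140.

-9091422536398829140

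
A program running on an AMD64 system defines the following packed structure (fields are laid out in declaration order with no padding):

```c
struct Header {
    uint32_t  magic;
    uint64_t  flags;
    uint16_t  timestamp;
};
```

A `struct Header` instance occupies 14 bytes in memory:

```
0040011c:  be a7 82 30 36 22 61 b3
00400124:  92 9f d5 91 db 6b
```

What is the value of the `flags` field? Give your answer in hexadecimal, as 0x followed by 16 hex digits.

`flags` follows `magic` (4 bytes), so it starts at byte offset 4 and occupies 8 bytes.
Bytes at offsets 4..11: 36 22 61 B3 92 9F D5 91.
In little-endian order the low byte comes first in memory.
Reassemble most-significant byte first: 91 D5 9F 92 B3 61 22 36 → 0x91D59F92B3612236.

0x91D59F92B3612236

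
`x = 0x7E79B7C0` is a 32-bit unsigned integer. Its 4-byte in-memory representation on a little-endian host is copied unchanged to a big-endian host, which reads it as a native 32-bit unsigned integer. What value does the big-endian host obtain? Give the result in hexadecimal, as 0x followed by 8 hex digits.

0xC0B7797E

Stored little-endian, the bytes at ascending addresses are C0 B7 79 7E.
Read back as big-endian, the last byte is least significant, giving 0xC0B7797E.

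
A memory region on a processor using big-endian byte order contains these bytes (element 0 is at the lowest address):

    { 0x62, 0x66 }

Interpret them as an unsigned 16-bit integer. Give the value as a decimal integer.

25190

Big-endian stores the most-significant byte at the lowest address.
The bytes are already most-significant first: 0x6266.
0x6266 = 25190.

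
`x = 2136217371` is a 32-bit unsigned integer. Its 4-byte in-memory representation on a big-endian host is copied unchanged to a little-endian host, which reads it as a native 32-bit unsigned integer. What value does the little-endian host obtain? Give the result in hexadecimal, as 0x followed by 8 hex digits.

0x1B17547F

2136217371 in 32-bit hexadecimal is 0x7F54171B.
Stored big-endian, the bytes at ascending addresses are 7F 54 17 1B.
Read back as little-endian, the first byte is least significant, giving 0x1B17547F.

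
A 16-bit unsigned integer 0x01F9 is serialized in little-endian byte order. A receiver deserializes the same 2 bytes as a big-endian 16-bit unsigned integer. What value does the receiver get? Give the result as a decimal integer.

Stored little-endian, the bytes at ascending addresses are F9 01.
Read back as big-endian, the last byte is least significant, giving 0xF901.
0xF901 = 63745.

63745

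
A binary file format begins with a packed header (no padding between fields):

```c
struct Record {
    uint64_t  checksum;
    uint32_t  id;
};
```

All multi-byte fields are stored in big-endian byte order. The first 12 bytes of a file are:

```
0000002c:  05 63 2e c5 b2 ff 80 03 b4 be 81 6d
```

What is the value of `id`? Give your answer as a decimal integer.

`id` follows `checksum` (8 bytes), so it starts at byte offset 8 and occupies 4 bytes.
Bytes at offsets 8..11: B4 BE 81 6D.
Big-endian: lowest address holds the most-significant byte.
The bytes are already most-significant first: 0xB4BE816D.
0xB4BE816D = 3032383853.

3032383853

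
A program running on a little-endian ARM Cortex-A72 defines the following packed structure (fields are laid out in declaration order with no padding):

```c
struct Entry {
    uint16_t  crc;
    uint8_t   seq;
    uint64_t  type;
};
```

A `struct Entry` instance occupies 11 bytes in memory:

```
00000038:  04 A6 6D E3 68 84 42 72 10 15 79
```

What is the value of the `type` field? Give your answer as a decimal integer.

`type` follows `crc` (2 B), `seq` (1 B), so it starts at offset 2 + 1 = 3 and occupies 8 bytes.
Bytes at offsets 3..10: E3 68 84 42 72 10 15 79.
In little-endian order the low byte comes first in memory.
Reassemble most-significant byte first: 79 15 10 72 42 84 68 E3 → 0x79151072428468E3.
0x79151072428468E3 = 8724897936028494051.

8724897936028494051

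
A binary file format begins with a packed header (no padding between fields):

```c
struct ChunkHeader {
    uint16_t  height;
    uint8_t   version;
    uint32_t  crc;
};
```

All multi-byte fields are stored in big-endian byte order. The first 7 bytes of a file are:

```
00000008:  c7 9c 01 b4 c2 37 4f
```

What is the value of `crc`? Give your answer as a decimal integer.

`crc` follows `height` (2 B), `version` (1 B), so it starts at offset 2 + 1 = 3 and occupies 4 bytes.
Bytes at offsets 3..6: B4 C2 37 4F.
Big-endian stores the most-significant byte at the lowest address.
The bytes are already most-significant first: 0xB4C2374F.
0xB4C2374F = 3032627023.

3032627023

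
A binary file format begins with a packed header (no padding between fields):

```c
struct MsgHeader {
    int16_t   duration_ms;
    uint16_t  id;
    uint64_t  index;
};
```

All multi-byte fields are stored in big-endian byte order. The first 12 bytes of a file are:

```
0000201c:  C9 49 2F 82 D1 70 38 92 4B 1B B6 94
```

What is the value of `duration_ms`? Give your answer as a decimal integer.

`duration_ms` is the first field, at byte offset 0, occupying 2 bytes.
Bytes at offsets 0..1: C9 49.
In big-endian order the high byte comes first in memory.
The bytes are already most-significant first: 0xC949.
Top bit is set, so as a signed 16-bit value this is 0xC949 − 2^16 = -14007.

-14007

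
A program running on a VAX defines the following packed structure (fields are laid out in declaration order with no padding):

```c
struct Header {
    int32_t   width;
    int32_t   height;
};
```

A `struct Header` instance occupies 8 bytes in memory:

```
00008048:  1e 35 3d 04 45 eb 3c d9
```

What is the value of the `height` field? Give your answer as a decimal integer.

`height` follows `width` (4 bytes), so it starts at byte offset 4 and occupies 4 bytes.
Bytes at offsets 4..7: 45 EB 3C D9.
In little-endian order the low byte comes first in memory.
Reassemble most-significant byte first: D9 3C EB 45 → 0xD93CEB45.
Top bit is set, so as a signed 32-bit value this is 0xD93CEB45 − 2^32 = -650319035.

-650319035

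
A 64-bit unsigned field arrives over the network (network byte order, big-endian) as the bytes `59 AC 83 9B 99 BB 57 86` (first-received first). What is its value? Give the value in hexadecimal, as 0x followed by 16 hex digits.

0x59AC839B99BB5786

Big-endian: lowest address holds the most-significant byte.
The bytes are already most-significant first: 0x59AC839B99BB5786.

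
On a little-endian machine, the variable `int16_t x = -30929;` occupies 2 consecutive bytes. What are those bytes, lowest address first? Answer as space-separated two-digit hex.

Two's complement of -30929 in 16 bits: 30929 = 0x78D1; invert → 0x872E; add 1 → 0x872F.
Split into bytes (most-significant first): 87 2F.
Little-endian: lowest address holds the least-significant byte.
So at ascending addresses the bytes are 2F 87.

2F 87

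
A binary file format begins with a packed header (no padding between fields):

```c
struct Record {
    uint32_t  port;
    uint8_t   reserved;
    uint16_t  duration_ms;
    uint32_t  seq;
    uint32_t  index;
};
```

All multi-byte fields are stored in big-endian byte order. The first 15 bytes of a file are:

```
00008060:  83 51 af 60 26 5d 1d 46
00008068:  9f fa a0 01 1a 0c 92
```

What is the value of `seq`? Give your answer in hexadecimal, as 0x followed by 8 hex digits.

0x469FFAA0

`seq` follows `port` (4 B), `reserved` (1 B), `duration_ms` (2 B), so it starts at offset 4 + 1 + 2 = 7 and occupies 4 bytes.
Bytes at offsets 7..10: 46 9F FA A0.
Big-endian: lowest address holds the most-significant byte.
The bytes are already most-significant first: 0x469FFAA0.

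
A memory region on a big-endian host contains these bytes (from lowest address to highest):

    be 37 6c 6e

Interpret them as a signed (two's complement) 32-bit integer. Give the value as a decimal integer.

-1103664018

Big-endian: lowest address holds the most-significant byte.
The bytes are already most-significant first: 0xBE376C6E.
Top bit is set, so as a signed 32-bit value this is 0xBE376C6E − 2^32 = -1103664018.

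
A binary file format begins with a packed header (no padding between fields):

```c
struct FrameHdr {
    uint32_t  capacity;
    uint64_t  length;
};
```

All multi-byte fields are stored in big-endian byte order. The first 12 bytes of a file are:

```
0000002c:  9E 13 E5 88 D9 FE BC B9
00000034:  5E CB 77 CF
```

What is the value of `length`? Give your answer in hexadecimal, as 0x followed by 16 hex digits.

`length` follows `capacity` (4 bytes), so it starts at byte offset 4 and occupies 8 bytes.
Bytes at offsets 4..11: D9 FE BC B9 5E CB 77 CF.
Big-endian stores the most-significant byte at the lowest address.
The bytes are already most-significant first: 0xD9FEBCB95ECB77CF.

0xD9FEBCB95ECB77CF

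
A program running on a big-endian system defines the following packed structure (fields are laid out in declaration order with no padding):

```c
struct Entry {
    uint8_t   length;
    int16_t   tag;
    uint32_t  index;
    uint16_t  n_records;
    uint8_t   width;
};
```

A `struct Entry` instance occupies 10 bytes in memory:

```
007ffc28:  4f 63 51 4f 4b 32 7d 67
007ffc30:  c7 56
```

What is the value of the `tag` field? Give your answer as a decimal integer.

`tag` follows `length` (1 byte), so it starts at byte offset 1 and occupies 2 bytes.
Bytes at offsets 1..2: 63 51.
In big-endian order the high byte comes first in memory.
The bytes are already most-significant first: 0x6351.
0x6351 = 25425.

25425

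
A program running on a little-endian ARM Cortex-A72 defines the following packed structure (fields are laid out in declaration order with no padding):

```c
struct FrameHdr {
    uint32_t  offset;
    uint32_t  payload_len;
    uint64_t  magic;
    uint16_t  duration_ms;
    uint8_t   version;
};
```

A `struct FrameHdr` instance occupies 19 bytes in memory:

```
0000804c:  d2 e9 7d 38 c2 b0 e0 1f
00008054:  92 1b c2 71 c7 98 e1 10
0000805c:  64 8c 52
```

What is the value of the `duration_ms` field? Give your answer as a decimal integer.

`duration_ms` follows `offset` (4 B), `payload_len` (4 B), `magic` (8 B), so it starts at offset 4 + 4 + 8 = 16 and occupies 2 bytes.
Bytes at offsets 16..17: 64 8C.
In little-endian order the low byte comes first in memory.
Reassemble most-significant byte first: 8C 64 → 0x8C64.
0x8C64 = 35940.

35940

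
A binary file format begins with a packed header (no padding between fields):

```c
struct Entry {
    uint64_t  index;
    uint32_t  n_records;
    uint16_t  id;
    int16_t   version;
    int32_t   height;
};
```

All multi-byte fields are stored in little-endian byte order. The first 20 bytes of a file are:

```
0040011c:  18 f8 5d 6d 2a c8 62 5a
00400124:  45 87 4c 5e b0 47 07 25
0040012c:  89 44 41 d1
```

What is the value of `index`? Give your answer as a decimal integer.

6512988095680215064

`index` is the first field, at byte offset 0, occupying 8 bytes.
Bytes at offsets 0..7: 18 F8 5D 6D 2A C8 62 5A.
In little-endian order the low byte comes first in memory.
Reassemble most-significant byte first: 5A 62 C8 2A 6D 5D F8 18 → 0x5A62C82A6D5DF818.
0x5A62C82A6D5DF818 = 6512988095680215064.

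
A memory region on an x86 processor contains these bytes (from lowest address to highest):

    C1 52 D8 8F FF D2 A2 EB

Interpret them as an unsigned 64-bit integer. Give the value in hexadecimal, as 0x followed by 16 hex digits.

0xEBA2D2FF8FD852C1

In little-endian order the low byte comes first in memory.
Reassemble most-significant byte first: EB A2 D2 FF 8F D8 52 C1 → 0xEBA2D2FF8FD852C1.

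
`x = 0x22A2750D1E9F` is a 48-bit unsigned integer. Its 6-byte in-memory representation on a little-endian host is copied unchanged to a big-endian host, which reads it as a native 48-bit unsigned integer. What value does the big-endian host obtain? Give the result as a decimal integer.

174951423648290

Stored little-endian, the bytes at ascending addresses are 9F 1E 0D 75 A2 22.
Read back as big-endian, the last byte is least significant, giving 0x9F1E0D75A222.
0x9F1E0D75A222 = 174951423648290.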